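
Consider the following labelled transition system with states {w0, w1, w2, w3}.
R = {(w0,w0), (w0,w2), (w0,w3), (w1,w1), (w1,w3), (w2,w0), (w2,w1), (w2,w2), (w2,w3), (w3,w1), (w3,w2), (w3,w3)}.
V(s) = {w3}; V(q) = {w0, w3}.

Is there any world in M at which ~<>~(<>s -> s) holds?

Recall that <>ψ holds at a world iff ψ holds at some accessible world.
Let φ = ~<>~(<>s -> s). Evaluate φ at each world:
  w0 (successors {w0, w2, w3}): φ is false.
  w1 (successors {w1, w3}): φ is false.
  w2 (successors {w0, w1, w2, w3}): φ is false.
  w3 (successors {w1, w2, w3}): φ is false.
For instance, at w1:
  At w1: <>~(<>s -> s) is true, so ~<>~(<>s -> s) is false.
    At w1: <>~(<>s -> s) requires ~(<>s -> s) at some successor in {w1, w3}.
      ~(<>s -> s) holds at w1, so <>~(<>s -> s) is true at w1.

No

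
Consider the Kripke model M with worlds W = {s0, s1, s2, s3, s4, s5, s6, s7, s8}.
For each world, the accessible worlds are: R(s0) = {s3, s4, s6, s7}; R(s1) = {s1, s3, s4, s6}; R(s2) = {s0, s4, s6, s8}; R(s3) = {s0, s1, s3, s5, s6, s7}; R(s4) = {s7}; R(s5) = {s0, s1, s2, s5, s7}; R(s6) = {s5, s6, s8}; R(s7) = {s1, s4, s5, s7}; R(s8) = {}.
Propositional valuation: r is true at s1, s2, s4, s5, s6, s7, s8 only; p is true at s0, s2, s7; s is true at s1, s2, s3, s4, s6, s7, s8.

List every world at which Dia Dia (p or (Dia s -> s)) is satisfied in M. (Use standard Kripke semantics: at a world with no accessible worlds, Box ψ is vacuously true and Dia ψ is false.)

s0, s1, s2, s3, s4, s5, s6, s7

Recall that Dia ψ holds at a world iff ψ holds at some accessible world.
Let φ = Dia Dia (p or (Dia s -> s)). Evaluate φ at each world:
  s0 (successors {s3, s4, s6, s7}): φ is true.
  s1 (successors {s1, s3, s4, s6}): φ is true.
  s2 (successors {s0, s4, s6, s8}): φ is true.
  s3 (successors {s0, s1, s3, s5, s6, s7}): φ is true.
  s4 (successors {s7}): φ is true.
  s5 (successors {s0, s1, s2, s5, s7}): φ is true.
  s6 (successors {s5, s6, s8}): φ is true.
  s7 (successors {s1, s4, s5, s7}): φ is true.
  s8 (successors ∅): φ is false.
For instance, at s1:
  At s1: Dia Dia (p or (Dia s -> s)) requires Dia (p or (Dia s -> s)) at some successor in {s1, s3, s4, s6}.
    Dia (p or (Dia s -> s)) holds at s1, so Dia Dia (p or (Dia s -> s)) is true at s1.
      At s1: Dia (p or (Dia s -> s)) requires p or (Dia s -> s) at some successor in {s1, s3, s4, s6}.
        p or (Dia s -> s) holds at s1, so Dia (p or (Dia s -> s)) is true at s1.
Satisfying worlds: {s0, s1, s2, s3, s4, s5, s6, s7}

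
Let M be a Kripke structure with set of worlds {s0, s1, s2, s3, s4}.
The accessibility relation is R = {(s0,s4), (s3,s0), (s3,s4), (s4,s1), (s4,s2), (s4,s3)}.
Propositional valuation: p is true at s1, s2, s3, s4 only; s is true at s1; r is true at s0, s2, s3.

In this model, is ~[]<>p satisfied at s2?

Recall that []ψ holds at a world iff ψ holds at every accessible world, and <>ψ holds iff ψ holds at some accessible world.
At s2: []<>p is true, so ~[]<>p is false.
  At s2: no accessible worlds, so []<>p holds vacuously.

No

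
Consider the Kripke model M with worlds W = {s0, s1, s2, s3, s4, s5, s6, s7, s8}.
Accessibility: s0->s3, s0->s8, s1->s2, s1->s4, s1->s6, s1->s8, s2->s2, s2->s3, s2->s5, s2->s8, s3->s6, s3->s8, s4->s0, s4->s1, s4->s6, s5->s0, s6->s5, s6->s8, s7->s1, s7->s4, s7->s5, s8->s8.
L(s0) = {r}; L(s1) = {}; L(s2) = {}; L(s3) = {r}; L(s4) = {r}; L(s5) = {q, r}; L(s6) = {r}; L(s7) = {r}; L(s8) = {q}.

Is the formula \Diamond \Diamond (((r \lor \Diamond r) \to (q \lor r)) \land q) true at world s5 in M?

At s5: \Diamond \Diamond (((r \lor \Diamond r) \to (q \lor r)) \land q) requires \Diamond (((r \lor \Diamond r) \to (q \lor r)) \land q) at some successor in {s0}.
  \Diamond (((r \lor \Diamond r) \to (q \lor r)) \land q) holds at s0, so \Diamond \Diamond (((r \lor \Diamond r) \to (q \lor r)) \land q) is true at s5.
    At s0: \Diamond (((r \lor \Diamond r) \to (q \lor r)) \land q) requires ((r \lor \Diamond r) \to (q \lor r)) \land q at some successor in {s3, s8}.
      ((r \lor \Diamond r) \to (q \lor r)) \land q holds at s8, so \Diamond (((r \lor \Diamond r) \to (q \lor r)) \land q) is true at s0.

Yes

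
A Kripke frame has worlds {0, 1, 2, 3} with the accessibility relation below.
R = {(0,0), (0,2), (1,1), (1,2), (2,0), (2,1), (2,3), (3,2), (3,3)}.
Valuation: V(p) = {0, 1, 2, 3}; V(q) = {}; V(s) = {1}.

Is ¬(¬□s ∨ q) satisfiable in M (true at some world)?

Recall that □ψ holds at a world iff ψ holds at every accessible world, and ◇ψ holds iff ψ holds at some accessible world.
Let φ = ¬(¬□s ∨ q). Evaluate φ at each world:
  0 (successors {0, 2}): φ is false.
  1 (successors {1, 2}): φ is false.
  2 (successors {0, 1, 3}): φ is false.
  3 (successors {2, 3}): φ is false.
For instance, at 0:
  At 0: ¬□s ∨ q is true, so ¬(¬□s ∨ q) is false.
    At 0: ¬□s is true, q is false, so ¬□s ∨ q is true.
      At 0: □s is false, so ¬□s is true.

No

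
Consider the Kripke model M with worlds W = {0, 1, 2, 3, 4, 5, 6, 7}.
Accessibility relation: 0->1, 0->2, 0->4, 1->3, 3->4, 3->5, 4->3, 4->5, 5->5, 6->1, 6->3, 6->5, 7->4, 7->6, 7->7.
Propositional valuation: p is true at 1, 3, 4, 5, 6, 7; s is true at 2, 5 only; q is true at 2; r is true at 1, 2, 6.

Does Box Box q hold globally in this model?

No

Let φ = Box Box q. Evaluate φ at each world:
  0 (successors {1, 2, 4}): φ is false.
  1 (successors {3}): φ is false.
  2 (successors ∅): φ is true.
  3 (successors {4, 5}): φ is false.
  4 (successors {3, 5}): φ is false.
  5 (successors {5}): φ is false.
  6 (successors {1, 3, 5}): φ is false.
  7 (successors {4, 6, 7}): φ is false.
Detail at 0 (counterexample):
  At 0: Box Box q requires Box q at every successor {1, 2, 4}.
    Box q fails at 1, so Box Box q is false at 0.
      At 1: Box q requires q at every successor {3}.
        q fails at 3, so Box q is false at 1.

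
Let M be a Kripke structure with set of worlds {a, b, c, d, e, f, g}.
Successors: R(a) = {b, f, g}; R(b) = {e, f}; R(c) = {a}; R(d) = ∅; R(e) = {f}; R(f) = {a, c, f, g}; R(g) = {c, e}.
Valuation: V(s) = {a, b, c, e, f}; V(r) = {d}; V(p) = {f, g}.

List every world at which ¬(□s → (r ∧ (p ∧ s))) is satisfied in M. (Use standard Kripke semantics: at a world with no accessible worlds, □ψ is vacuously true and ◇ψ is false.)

b, c, d, e, g

Let φ = ¬(□s → (r ∧ (p ∧ s))). Evaluate φ at each world:
  a (successors {b, f, g}): φ is false.
  b (successors {e, f}): φ is true.
  c (successors {a}): φ is true.
  d (successors ∅): φ is true.
  e (successors {f}): φ is true.
  f (successors {a, c, f, g}): φ is false.
  g (successors {c, e}): φ is true.
For instance, at e:
  At e: □s → (r ∧ (p ∧ s)) is false, so ¬(□s → (r ∧ (p ∧ s))) is true.
    At e: □s is true, r ∧ (p ∧ s) is false, so □s → (r ∧ (p ∧ s)) is false.
      At e: □s requires s at every successor {f}.
        At f: s is true.
      So □s is true at e.
Satisfying worlds: {b, c, d, e, g}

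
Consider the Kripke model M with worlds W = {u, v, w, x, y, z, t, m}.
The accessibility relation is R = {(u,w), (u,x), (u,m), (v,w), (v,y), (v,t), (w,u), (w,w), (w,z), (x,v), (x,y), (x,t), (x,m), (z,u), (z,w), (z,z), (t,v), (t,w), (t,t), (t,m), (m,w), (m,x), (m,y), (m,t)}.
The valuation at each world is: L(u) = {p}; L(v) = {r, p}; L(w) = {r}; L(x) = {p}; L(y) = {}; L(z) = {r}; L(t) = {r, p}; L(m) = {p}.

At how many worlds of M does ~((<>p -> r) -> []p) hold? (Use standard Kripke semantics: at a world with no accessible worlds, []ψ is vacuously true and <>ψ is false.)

Let φ = ~((<>p -> r) -> []p). Evaluate φ at each world:
  u (successors {w, x, m}): φ is false.
  v (successors {w, y, t}): φ is true.
  w (successors {u, w, z}): φ is true.
  x (successors {v, y, t, m}): φ is false.
  y (successors ∅): φ is false.
  z (successors {u, w, z}): φ is true.
  t (successors {v, w, t, m}): φ is true.
  m (successors {w, x, y, t}): φ is false.
For instance, at u:
  At u: (<>p -> r) -> []p is true, so ~((<>p -> r) -> []p) is false.
    At u: <>p -> r is false, []p is false, so (<>p -> r) -> []p is true.
      At u: <>p is true, r is false, so <>p -> r is false.
      At u: []p requires p at every successor {w, x, m}.
        p fails at w, so []p is false at u.
Satisfying worlds: {v, w, z, t}

4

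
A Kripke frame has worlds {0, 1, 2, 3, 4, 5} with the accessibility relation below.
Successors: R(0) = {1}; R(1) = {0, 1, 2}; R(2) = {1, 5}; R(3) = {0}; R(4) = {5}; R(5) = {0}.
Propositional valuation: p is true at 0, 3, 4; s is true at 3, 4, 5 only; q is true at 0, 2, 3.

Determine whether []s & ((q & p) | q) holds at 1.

At 1: []s is false, (q & p) | q is false, so []s & ((q & p) | q) is false.
  At 1: []s requires s at every successor {0, 1, 2}.
    s fails at 0, so []s is false at 1.

No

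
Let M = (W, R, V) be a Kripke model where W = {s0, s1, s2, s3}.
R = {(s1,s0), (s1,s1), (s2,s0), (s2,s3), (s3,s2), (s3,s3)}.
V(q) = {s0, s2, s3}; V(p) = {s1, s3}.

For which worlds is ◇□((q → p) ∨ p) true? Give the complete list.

s1, s2

Let φ = ◇□((q → p) ∨ p). Evaluate φ at each world:
  s0 (successors ∅): φ is false.
  s1 (successors {s0, s1}): φ is true.
  s2 (successors {s0, s3}): φ is true.
  s3 (successors {s2, s3}): φ is false.
For instance, at s1:
  At s1: ◇□((q → p) ∨ p) requires □((q → p) ∨ p) at some successor in {s0, s1}.
    □((q → p) ∨ p) holds at s0, so ◇□((q → p) ∨ p) is true at s1.
      At s0: no accessible worlds, so □((q → p) ∨ p) holds vacuously.
Satisfying worlds: {s1, s2}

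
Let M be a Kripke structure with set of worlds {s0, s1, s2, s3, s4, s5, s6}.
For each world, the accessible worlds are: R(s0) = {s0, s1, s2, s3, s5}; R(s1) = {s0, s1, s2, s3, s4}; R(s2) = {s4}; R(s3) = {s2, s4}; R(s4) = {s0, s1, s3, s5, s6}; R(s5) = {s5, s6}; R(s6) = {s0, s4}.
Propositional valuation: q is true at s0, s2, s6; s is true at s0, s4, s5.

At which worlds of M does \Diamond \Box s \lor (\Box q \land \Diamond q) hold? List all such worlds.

s0, s1, s3, s4, s5

Let φ = \Diamond \Box s \lor (\Box q \land \Diamond q). Evaluate φ at each world:
  s0 (successors {s0, s1, s2, s3, s5}): φ is true.
  s1 (successors {s0, s1, s2, s3, s4}): φ is true.
  s2 (successors {s4}): φ is false.
  s3 (successors {s2, s4}): φ is true.
  s4 (successors {s0, s1, s3, s5, s6}): φ is true.
  s5 (successors {s5, s6}): φ is true.
  s6 (successors {s0, s4}): φ is false.
For instance, at s2:
  At s2: \Diamond \Box s is false, \Box q \land \Diamond q is false, so \Diamond \Box s \lor (\Box q \land \Diamond q) is false.
    At s2: \Diamond \Box s requires \Box s at some successor in {s4}.
      At s4: \Box s is false.
    So \Diamond \Box s is false at s2.
    At s2: \Box q is false, \Diamond q is false, so \Box q \land \Diamond q is false.
      At s2: \Box q requires q at every successor {s4}.
        q fails at s4, so \Box q is false at s2.
      At s2: \Diamond q requires q at some successor in {s4}.
        At s4: q is false.
      So \Diamond q is false at s2.
Satisfying worlds: {s0, s1, s3, s4, s5}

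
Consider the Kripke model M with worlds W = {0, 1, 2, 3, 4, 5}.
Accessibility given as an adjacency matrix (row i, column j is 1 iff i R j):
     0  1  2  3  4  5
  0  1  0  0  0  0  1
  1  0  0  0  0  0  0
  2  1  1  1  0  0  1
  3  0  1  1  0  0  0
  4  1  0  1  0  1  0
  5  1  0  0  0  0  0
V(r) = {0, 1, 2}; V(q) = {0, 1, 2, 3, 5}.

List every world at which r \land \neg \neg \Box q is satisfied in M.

Let φ = r \land \neg \neg \Box q. Evaluate φ at each world:
  0 (successors {0, 5}): φ is true.
  1 (successors ∅): φ is true.
  2 (successors {0, 1, 2, 5}): φ is true.
  3 (successors {1, 2}): φ is false.
  4 (successors {0, 2, 4}): φ is false.
  5 (successors {0}): φ is false.
For instance, at 2:
  At 2: r is true, \neg \neg \Box q is true, so r \land \neg \neg \Box q is true.
    At 2: \neg \Box q is false, so \neg \neg \Box q is true.
      At 2: \Box q is true, so \neg \Box q is false.
Satisfying worlds: {0, 1, 2}

0, 1, 2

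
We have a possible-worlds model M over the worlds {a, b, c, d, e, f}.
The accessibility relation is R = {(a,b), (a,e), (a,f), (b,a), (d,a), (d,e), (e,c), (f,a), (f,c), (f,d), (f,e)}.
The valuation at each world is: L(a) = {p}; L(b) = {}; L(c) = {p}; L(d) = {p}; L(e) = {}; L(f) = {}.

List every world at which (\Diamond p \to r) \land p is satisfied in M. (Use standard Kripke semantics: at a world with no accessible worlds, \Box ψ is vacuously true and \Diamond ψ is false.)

Let φ = (\Diamond p \to r) \land p. Evaluate φ at each world:
  a (successors {b, e, f}): φ is true.
  b (successors {a}): φ is false.
  c (successors ∅): φ is true.
  d (successors {a, e}): φ is false.
  e (successors {c}): φ is false.
  f (successors {a, c, d, e}): φ is false.
For instance, at d:
  At d: \Diamond p \to r is false, p is true, so (\Diamond p \to r) \land p is false.
    At d: \Diamond p is true, r is false, so \Diamond p \to r is false.
      At d: \Diamond p requires p at some successor in {a, e}.
        p holds at a, so \Diamond p is true at d.
Satisfying worlds: {a, c}

a, c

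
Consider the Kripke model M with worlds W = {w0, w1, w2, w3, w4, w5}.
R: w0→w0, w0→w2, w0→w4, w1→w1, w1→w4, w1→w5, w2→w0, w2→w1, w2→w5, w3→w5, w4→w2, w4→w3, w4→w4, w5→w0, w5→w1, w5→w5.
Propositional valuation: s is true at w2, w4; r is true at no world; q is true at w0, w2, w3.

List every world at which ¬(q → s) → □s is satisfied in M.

Let φ = ¬(q → s) → □s. Evaluate φ at each world:
  w0 (successors {w0, w2, w4}): φ is false.
  w1 (successors {w1, w4, w5}): φ is true.
  w2 (successors {w0, w1, w5}): φ is true.
  w3 (successors {w5}): φ is false.
  w4 (successors {w2, w3, w4}): φ is true.
  w5 (successors {w0, w1, w5}): φ is true.
For instance, at w2:
  At w2: ¬(q → s) is false, □s is false, so ¬(q → s) → □s is true.
    At w2: □s requires s at every successor {w0, w1, w5}.
      s fails at w0, so □s is false at w2.
Satisfying worlds: {w1, w2, w4, w5}

w1, w2, w4, w5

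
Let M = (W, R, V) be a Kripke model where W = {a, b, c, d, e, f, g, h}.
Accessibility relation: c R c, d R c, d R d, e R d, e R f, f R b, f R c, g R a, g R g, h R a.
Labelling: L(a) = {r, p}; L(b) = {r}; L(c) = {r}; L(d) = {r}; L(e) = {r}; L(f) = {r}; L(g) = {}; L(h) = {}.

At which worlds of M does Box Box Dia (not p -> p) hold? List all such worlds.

Recall that Box ψ holds at a world iff ψ holds at every accessible world, and Dia ψ holds iff ψ holds at some accessible world.
Let φ = Box Box Dia (not p -> p). Evaluate φ at each world:
  a (successors ∅): φ is true.
  b (successors ∅): φ is true.
  c (successors {c}): φ is false.
  d (successors {c, d}): φ is false.
  e (successors {d, f}): φ is false.
  f (successors {b, c}): φ is false.
  g (successors {a, g}): φ is false.
  h (successors {a}): φ is true.
For instance, at d:
  At d: Box Box Dia (not p -> p) requires Box Dia (not p -> p) at every successor {c, d}.
    Box Dia (not p -> p) fails at c, so Box Box Dia (not p -> p) is false at d.
      At c: Box Dia (not p -> p) requires Dia (not p -> p) at every successor {c}.
        Dia (not p -> p) fails at c, so Box Dia (not p -> p) is false at c.
Satisfying worlds: {a, b, h}

a, b, h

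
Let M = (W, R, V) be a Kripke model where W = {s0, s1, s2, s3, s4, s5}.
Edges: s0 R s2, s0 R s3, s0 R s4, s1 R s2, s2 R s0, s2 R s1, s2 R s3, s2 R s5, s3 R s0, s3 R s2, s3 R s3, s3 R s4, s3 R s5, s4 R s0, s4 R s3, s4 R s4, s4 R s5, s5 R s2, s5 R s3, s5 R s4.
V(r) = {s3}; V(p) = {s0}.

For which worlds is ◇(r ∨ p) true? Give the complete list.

Let φ = ◇(r ∨ p). Evaluate φ at each world:
  s0 (successors {s2, s3, s4}): φ is true.
  s1 (successors {s2}): φ is false.
  s2 (successors {s0, s1, s3, s5}): φ is true.
  s3 (successors {s0, s2, s3, s4, s5}): φ is true.
  s4 (successors {s0, s3, s4, s5}): φ is true.
  s5 (successors {s2, s3, s4}): φ is true.
For instance, at s3:
  At s3: ◇(r ∨ p) requires r ∨ p at some successor in {s0, s2, s3, s4, s5}.
    r ∨ p holds at s0, so ◇(r ∨ p) is true at s3.
Satisfying worlds: {s0, s2, s3, s4, s5}

s0, s2, s3, s4, s5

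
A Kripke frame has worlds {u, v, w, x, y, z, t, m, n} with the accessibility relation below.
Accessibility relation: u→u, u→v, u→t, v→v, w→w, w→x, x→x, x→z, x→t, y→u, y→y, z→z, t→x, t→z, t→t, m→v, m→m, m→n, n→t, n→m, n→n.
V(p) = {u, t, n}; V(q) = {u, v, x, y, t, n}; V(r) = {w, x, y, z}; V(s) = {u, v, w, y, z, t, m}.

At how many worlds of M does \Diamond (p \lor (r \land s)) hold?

8

Recall that \Diamond ψ holds at a world iff ψ holds at some accessible world.
Let φ = \Diamond (p \lor (r \land s)). Evaluate φ at each world:
  u (successors {u, v, t}): φ is true.
  v (successors {v}): φ is false.
  w (successors {w, x}): φ is true.
  x (successors {x, z, t}): φ is true.
  y (successors {u, y}): φ is true.
  z (successors {z}): φ is true.
  t (successors {x, z, t}): φ is true.
  m (successors {v, m, n}): φ is true.
  n (successors {t, m, n}): φ is true.
For instance, at v:
  At v: \Diamond (p \lor (r \land s)) requires p \lor (r \land s) at some successor in {v}.
    At v: p \lor (r \land s) is false.
  So \Diamond (p \lor (r \land s)) is false at v.
Satisfying worlds: {u, w, x, y, z, t, m, n}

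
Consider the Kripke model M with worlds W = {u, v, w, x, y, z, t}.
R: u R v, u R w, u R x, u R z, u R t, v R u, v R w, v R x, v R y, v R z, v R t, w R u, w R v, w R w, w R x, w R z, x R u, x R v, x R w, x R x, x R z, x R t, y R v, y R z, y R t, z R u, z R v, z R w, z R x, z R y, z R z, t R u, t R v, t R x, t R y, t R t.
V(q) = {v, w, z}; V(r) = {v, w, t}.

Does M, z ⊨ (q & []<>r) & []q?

No

Recall that []ψ holds at a world iff ψ holds at every accessible world, and <>ψ holds iff ψ holds at some accessible world.
At z: q & []<>r is true, []q is false, so (q & []<>r) & []q is false.
  At z: q is true, []<>r is true, so q & []<>r is true.
    At z: []<>r requires <>r at every successor {u, v, w, x, y, z}.
      At u: <>r is true.
      At v: <>r is true.
      At w: <>r is true.
      At x: <>r is true.
      At y: <>r is true.
      At z: <>r is true.
    So []<>r is true at z.
  At z: []q requires q at every successor {u, v, w, x, y, z}.
    q fails at u, so []q is false at z.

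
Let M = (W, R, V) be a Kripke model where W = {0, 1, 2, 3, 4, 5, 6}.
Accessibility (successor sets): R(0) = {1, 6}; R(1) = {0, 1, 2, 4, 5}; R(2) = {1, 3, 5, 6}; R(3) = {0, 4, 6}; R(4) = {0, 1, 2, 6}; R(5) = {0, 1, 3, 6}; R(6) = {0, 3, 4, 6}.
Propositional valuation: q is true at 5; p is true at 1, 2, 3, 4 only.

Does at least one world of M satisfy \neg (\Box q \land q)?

Yes

Let φ = \neg (\Box q \land q). Evaluate φ at each world:
  0 (successors {1, 6}): φ is true.
  1 (successors {0, 1, 2, 4, 5}): φ is true.
  2 (successors {1, 3, 5, 6}): φ is true.
  3 (successors {0, 4, 6}): φ is true.
  4 (successors {0, 1, 2, 6}): φ is true.
  5 (successors {0, 1, 3, 6}): φ is true.
  6 (successors {0, 3, 4, 6}): φ is true.
Detail at 0 (witness):
  At 0: \Box q \land q is false, so \neg (\Box q \land q) is true.
    At 0: \Box q is false, q is false, so \Box q \land q is false.
      At 0: \Box q requires q at every successor {1, 6}.
        q fails at 1, so \Box q is false at 0.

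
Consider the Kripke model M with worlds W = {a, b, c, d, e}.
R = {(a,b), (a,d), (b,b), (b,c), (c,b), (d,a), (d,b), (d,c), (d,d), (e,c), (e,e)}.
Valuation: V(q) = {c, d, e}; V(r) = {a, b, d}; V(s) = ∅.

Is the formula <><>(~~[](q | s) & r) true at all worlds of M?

Let φ = <><>(~~[](q | s) & r). Evaluate φ at each world:
  a (successors {b, d}): φ is false.
  b (successors {b, c}): φ is false.
  c (successors {b}): φ is false.
  d (successors {a, b, c, d}): φ is false.
  e (successors {c, e}): φ is false.
Detail at a (counterexample):
  At a: <><>(~~[](q | s) & r) requires <>(~~[](q | s) & r) at some successor in {b, d}.
    At b: <>(~~[](q | s) & r) is false.
    At d: <>(~~[](q | s) & r) is false.
  So <><>(~~[](q | s) & r) is false at a.

No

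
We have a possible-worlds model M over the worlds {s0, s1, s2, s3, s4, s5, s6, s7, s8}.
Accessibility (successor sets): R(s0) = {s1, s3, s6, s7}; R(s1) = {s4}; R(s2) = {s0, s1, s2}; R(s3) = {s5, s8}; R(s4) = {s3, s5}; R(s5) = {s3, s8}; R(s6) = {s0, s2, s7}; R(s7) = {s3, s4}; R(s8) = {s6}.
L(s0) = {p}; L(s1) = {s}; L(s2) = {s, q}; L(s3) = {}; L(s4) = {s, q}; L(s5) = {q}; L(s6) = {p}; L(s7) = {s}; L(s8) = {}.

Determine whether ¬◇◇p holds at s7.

Yes

At s7: ◇◇p is false, so ¬◇◇p is true.
  At s7: ◇◇p requires ◇p at some successor in {s3, s4}.
    At s3: ◇p is false.
    At s4: ◇p is false.
  So ◇◇p is false at s7.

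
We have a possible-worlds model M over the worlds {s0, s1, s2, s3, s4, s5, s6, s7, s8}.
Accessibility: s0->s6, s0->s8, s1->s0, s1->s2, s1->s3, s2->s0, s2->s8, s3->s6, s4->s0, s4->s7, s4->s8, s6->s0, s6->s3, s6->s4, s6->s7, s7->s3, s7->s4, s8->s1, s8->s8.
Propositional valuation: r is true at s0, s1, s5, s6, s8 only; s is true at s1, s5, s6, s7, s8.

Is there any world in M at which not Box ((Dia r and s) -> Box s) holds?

Yes

Let φ = not Box ((Dia r and s) -> Box s). Evaluate φ at each world:
  s0 (successors {s6, s8}): φ is true.
  s1 (successors {s0, s2, s3}): φ is false.
  s2 (successors {s0, s8}): φ is false.
  s3 (successors {s6}): φ is true.
  s4 (successors {s0, s7, s8}): φ is false.
  s5 (successors ∅): φ is false.
  s6 (successors {s0, s3, s4, s7}): φ is false.
  s7 (successors {s3, s4}): φ is false.
  s8 (successors {s1, s8}): φ is true.
Detail at s0 (witness):
  At s0: Box ((Dia r and s) -> Box s) is false, so not Box ((Dia r and s) -> Box s) is true.
    At s0: Box ((Dia r and s) -> Box s) requires (Dia r and s) -> Box s at every successor {s6, s8}.
      (Dia r and s) -> Box s fails at s6, so Box ((Dia r and s) -> Box s) is false at s0.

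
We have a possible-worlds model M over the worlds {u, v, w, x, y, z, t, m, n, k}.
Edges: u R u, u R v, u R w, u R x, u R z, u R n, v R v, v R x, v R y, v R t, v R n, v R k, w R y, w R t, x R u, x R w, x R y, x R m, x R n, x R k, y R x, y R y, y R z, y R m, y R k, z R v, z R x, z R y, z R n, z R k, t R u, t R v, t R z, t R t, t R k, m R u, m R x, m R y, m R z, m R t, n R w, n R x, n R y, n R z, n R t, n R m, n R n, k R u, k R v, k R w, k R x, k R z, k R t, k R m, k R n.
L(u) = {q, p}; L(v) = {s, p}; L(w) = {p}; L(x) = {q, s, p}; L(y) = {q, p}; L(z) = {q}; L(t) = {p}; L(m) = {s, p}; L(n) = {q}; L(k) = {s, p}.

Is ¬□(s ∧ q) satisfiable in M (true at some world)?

Yes

Let φ = ¬□(s ∧ q). Evaluate φ at each world:
  u (successors {u, v, w, x, z, n}): φ is true.
  v (successors {v, x, y, t, n, k}): φ is true.
  w (successors {y, t}): φ is true.
  x (successors {u, w, y, m, n, k}): φ is true.
  y (successors {x, y, z, m, k}): φ is true.
  z (successors {v, x, y, n, k}): φ is true.
  t (successors {u, v, z, t, k}): φ is true.
  m (successors {u, x, y, z, t}): φ is true.
  n (successors {w, x, y, z, t, m, n}): φ is true.
  k (successors {u, v, w, x, z, t, m, n}): φ is true.
Detail at u (witness):
  At u: □(s ∧ q) is false, so ¬□(s ∧ q) is true.
    At u: □(s ∧ q) requires s ∧ q at every successor {u, v, w, x, z, n}.
      s ∧ q fails at u, so □(s ∧ q) is false at u.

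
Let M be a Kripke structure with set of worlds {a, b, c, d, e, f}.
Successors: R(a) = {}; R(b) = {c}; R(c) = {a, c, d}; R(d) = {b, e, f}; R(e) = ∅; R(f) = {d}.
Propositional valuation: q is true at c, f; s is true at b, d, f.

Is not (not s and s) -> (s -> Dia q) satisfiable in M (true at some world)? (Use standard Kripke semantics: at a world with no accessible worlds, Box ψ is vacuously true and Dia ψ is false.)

Yes

Let φ = not (not s and s) -> (s -> Dia q). Evaluate φ at each world:
  a (successors ∅): φ is true.
  b (successors {c}): φ is true.
  c (successors {a, c, d}): φ is true.
  d (successors {b, e, f}): φ is true.
  e (successors ∅): φ is true.
  f (successors {d}): φ is false.
Detail at a (witness):
  At a: not (not s and s) is true, s -> Dia q is true, so not (not s and s) -> (s -> Dia q) is true.
    At a: s is false, Dia q is false, so s -> Dia q is true.
      At a: no accessible worlds, so Dia q is false.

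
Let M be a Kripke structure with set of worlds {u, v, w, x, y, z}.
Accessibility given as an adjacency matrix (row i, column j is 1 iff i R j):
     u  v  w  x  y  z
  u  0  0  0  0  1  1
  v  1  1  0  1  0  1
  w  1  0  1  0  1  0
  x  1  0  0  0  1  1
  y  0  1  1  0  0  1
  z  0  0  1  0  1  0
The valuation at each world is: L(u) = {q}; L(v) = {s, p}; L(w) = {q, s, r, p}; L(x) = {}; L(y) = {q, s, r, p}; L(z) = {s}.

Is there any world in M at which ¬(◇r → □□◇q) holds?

Recall that □ψ holds at a world iff ψ holds at every accessible world, and ◇ψ holds iff ψ holds at some accessible world.
Let φ = ¬(◇r → □□◇q). Evaluate φ at each world:
  u (successors {y, z}): φ is false.
  v (successors {u, v, x, z}): φ is false.
  w (successors {u, w, y}): φ is false.
  x (successors {u, y, z}): φ is false.
  y (successors {v, w, z}): φ is false.
  z (successors {w, y}): φ is false.
For instance, at w:
  At w: ◇r → □□◇q is true, so ¬(◇r → □□◇q) is false.
    At w: ◇r is true, □□◇q is true, so ◇r → □□◇q is true.
      At w: ◇r requires r at some successor in {u, w, y}.
        r holds at w, so ◇r is true at w.
      At w: □□◇q requires □◇q at every successor {u, w, y}.
        At u: □◇q is true.
        At w: □◇q is true.
        At y: □◇q is true.
      So □□◇q is true at w.

No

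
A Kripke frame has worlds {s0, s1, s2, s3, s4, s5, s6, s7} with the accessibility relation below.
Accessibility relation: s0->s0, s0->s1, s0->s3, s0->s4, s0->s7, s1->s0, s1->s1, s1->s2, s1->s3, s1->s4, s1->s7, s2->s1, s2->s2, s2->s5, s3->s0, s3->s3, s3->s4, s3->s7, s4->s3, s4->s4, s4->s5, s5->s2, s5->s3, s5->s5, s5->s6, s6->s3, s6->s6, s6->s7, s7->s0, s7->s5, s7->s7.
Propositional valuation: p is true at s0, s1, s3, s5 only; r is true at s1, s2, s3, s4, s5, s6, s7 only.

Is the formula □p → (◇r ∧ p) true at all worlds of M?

Let φ = □p → (◇r ∧ p). Evaluate φ at each world:
  s0 (successors {s0, s1, s3, s4, s7}): φ is true.
  s1 (successors {s0, s1, s2, s3, s4, s7}): φ is true.
  s2 (successors {s1, s2, s5}): φ is true.
  s3 (successors {s0, s3, s4, s7}): φ is true.
  s4 (successors {s3, s4, s5}): φ is true.
  s5 (successors {s2, s3, s5, s6}): φ is true.
  s6 (successors {s3, s6, s7}): φ is true.
  s7 (successors {s0, s5, s7}): φ is true.
For instance, at s0:
  At s0: □p is false, ◇r ∧ p is true, so □p → (◇r ∧ p) is true.
    At s0: □p requires p at every successor {s0, s1, s3, s4, s7}.
      p fails at s4, so □p is false at s0.
    At s0: ◇r is true, p is true, so ◇r ∧ p is true.
      At s0: ◇r requires r at some successor in {s0, s1, s3, s4, s7}.
        r holds at s1, so ◇r is true at s0.

Yes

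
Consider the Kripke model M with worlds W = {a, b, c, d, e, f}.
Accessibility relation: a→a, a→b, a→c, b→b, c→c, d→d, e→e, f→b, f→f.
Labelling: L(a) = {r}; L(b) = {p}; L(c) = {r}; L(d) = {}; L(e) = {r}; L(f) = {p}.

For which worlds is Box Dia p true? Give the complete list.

Recall that Box ψ holds at a world iff ψ holds at every accessible world, and Dia ψ holds iff ψ holds at some accessible world.
Let φ = Box Dia p. Evaluate φ at each world:
  a (successors {a, b, c}): φ is false.
  b (successors {b}): φ is true.
  c (successors {c}): φ is false.
  d (successors {d}): φ is false.
  e (successors {e}): φ is false.
  f (successors {b, f}): φ is true.
For instance, at d:
  At d: Box Dia p requires Dia p at every successor {d}.
    Dia p fails at d, so Box Dia p is false at d.
      At d: Dia p requires p at some successor in {d}.
        At d: p is false.
      So Dia p is false at d.
Satisfying worlds: {b, f}

b, f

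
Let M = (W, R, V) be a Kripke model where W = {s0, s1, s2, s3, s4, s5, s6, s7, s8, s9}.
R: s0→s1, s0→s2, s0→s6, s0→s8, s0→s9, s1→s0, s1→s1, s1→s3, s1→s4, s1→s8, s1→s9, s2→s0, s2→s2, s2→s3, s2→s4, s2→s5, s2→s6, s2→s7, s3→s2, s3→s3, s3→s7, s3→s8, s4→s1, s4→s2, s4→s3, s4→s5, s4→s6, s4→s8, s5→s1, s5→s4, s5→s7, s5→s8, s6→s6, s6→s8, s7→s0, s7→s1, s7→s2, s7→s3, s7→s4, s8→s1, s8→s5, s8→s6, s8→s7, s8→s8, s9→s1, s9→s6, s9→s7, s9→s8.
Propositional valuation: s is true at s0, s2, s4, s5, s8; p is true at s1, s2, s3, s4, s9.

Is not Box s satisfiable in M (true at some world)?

Yes

Let φ = not Box s. Evaluate φ at each world:
  s0 (successors {s1, s2, s6, s8, s9}): φ is true.
  s1 (successors {s0, s1, s3, s4, s8, s9}): φ is true.
  s2 (successors {s0, s2, s3, s4, s5, s6, s7}): φ is true.
  s3 (successors {s2, s3, s7, s8}): φ is true.
  s4 (successors {s1, s2, s3, s5, s6, s8}): φ is true.
  s5 (successors {s1, s4, s7, s8}): φ is true.
  s6 (successors {s6, s8}): φ is true.
  s7 (successors {s0, s1, s2, s3, s4}): φ is true.
  s8 (successors {s1, s5, s6, s7, s8}): φ is true.
  s9 (successors {s1, s6, s7, s8}): φ is true.
Detail at s0 (witness):
  At s0: Box s is false, so not Box s is true.
    At s0: Box s requires s at every successor {s1, s2, s6, s8, s9}.
      s fails at s1, so Box s is false at s0.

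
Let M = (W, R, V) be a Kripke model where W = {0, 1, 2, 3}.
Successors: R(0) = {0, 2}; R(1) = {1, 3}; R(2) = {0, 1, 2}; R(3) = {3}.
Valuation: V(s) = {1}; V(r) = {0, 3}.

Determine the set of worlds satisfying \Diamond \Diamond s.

Let φ = \Diamond \Diamond s. Evaluate φ at each world:
  0 (successors {0, 2}): φ is true.
  1 (successors {1, 3}): φ is true.
  2 (successors {0, 1, 2}): φ is true.
  3 (successors {3}): φ is false.
For instance, at 3:
  At 3: \Diamond \Diamond s requires \Diamond s at some successor in {3}.
    At 3: \Diamond s is false.
  So \Diamond \Diamond s is false at 3.
Satisfying worlds: {0, 1, 2}

0, 1, 2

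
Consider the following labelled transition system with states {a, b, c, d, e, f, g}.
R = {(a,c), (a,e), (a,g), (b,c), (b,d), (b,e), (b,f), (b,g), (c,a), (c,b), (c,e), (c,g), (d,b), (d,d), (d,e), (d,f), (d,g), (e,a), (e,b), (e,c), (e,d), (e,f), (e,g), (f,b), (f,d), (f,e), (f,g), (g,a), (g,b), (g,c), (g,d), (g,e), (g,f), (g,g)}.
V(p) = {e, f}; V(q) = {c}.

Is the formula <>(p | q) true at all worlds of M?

Yes

Let φ = <>(p | q). Evaluate φ at each world:
  a (successors {c, e, g}): φ is true.
  b (successors {c, d, e, f, g}): φ is true.
  c (successors {a, b, e, g}): φ is true.
  d (successors {b, d, e, f, g}): φ is true.
  e (successors {a, b, c, d, f, g}): φ is true.
  f (successors {b, d, e, g}): φ is true.
  g (successors {a, b, c, d, e, f, g}): φ is true.
For instance, at d:
  At d: <>(p | q) requires p | q at some successor in {b, d, e, f, g}.
    p | q holds at e, so <>(p | q) is true at d.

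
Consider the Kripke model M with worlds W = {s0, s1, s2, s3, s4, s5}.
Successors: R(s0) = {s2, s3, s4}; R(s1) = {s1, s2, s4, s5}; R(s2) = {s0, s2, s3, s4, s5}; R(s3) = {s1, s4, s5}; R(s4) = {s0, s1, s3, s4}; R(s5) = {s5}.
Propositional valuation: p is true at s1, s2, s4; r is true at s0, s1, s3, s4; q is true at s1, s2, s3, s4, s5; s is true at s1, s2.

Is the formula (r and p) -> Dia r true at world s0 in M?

Yes

At s0: r and p is false, Dia r is true, so (r and p) -> Dia r is true.
  At s0: Dia r requires r at some successor in {s2, s3, s4}.
    r holds at s3, so Dia r is true at s0.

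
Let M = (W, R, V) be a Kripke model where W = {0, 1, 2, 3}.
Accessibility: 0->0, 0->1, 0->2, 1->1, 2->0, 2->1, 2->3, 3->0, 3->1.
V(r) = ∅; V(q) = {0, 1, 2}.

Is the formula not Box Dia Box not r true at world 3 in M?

At 3: Box Dia Box not r is true, so not Box Dia Box not r is false.
  At 3: Box Dia Box not r requires Dia Box not r at every successor {0, 1}.
      At 0: Dia Box not r requires Box not r at some successor in {0, 1, 2}.
        Box not r holds at 0, so Dia Box not r is true at 0.
      At 1: Dia Box not r requires Box not r at some successor in {1}.
        Box not r holds at 1, so Dia Box not r is true at 1.
  So Box Dia Box not r is true at 3.

No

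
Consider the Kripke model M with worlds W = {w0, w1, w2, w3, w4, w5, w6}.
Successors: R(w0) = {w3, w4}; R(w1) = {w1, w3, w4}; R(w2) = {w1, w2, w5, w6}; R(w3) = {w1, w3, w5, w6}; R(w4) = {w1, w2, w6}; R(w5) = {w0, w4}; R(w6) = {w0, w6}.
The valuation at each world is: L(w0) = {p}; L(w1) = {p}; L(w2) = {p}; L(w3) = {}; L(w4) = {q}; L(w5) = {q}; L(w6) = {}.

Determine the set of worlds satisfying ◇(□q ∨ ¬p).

w0, w1, w2, w3, w4, w5, w6

Let φ = ◇(□q ∨ ¬p). Evaluate φ at each world:
  w0 (successors {w3, w4}): φ is true.
  w1 (successors {w1, w3, w4}): φ is true.
  w2 (successors {w1, w2, w5, w6}): φ is true.
  w3 (successors {w1, w3, w5, w6}): φ is true.
  w4 (successors {w1, w2, w6}): φ is true.
  w5 (successors {w0, w4}): φ is true.
  w6 (successors {w0, w6}): φ is true.
For instance, at w0:
  At w0: ◇(□q ∨ ¬p) requires □q ∨ ¬p at some successor in {w3, w4}.
    □q ∨ ¬p holds at w3, so ◇(□q ∨ ¬p) is true at w0.
      At w3: □q is false, ¬p is true, so □q ∨ ¬p is true.
Satisfying worlds: {w0, w1, w2, w3, w4, w5, w6}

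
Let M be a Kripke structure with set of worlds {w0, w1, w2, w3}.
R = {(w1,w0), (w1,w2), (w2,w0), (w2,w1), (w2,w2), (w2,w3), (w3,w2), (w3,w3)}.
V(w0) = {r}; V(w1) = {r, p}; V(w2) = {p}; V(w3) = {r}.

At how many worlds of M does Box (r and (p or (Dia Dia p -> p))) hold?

1

Let φ = Box (r and (p or (Dia Dia p -> p))). Evaluate φ at each world:
  w0 (successors ∅): φ is true.
  w1 (successors {w0, w2}): φ is false.
  w2 (successors {w0, w1, w2, w3}): φ is false.
  w3 (successors {w2, w3}): φ is false.
For instance, at w3:
  At w3: Box (r and (p or (Dia Dia p -> p))) requires r and (p or (Dia Dia p -> p)) at every successor {w2, w3}.
    r and (p or (Dia Dia p -> p)) fails at w2, so Box (r and (p or (Dia Dia p -> p))) is false at w3.
      At w2: r is false, p or (Dia Dia p -> p) is true, so r and (p or (Dia Dia p -> p)) is false.
Satisfying worlds: {w0}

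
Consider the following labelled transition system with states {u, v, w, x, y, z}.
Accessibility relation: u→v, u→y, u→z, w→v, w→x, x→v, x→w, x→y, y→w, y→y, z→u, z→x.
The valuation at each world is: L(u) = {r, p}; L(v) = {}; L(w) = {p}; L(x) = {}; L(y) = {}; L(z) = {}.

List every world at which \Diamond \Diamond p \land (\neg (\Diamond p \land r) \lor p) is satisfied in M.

Let φ = \Diamond \Diamond p \land (\neg (\Diamond p \land r) \lor p). Evaluate φ at each world:
  u (successors {v, y, z}): φ is true.
  v (successors ∅): φ is false.
  w (successors {v, x}): φ is true.
  x (successors {v, w, y}): φ is true.
  y (successors {w, y}): φ is true.
  z (successors {u, x}): φ is true.
For instance, at w:
  At w: \Diamond \Diamond p is true, \neg (\Diamond p \land r) \lor p is true, so \Diamond \Diamond p \land (\neg (\Diamond p \land r) \lor p) is true.
    At w: \Diamond \Diamond p requires \Diamond p at some successor in {v, x}.
      \Diamond p holds at x, so \Diamond \Diamond p is true at w.
    At w: \neg (\Diamond p \land r) is true, p is true, so \neg (\Diamond p \land r) \lor p is true.
      At w: \Diamond p \land r is false, so \neg (\Diamond p \land r) is true.
Satisfying worlds: {u, w, x, y, z}

u, w, x, y, z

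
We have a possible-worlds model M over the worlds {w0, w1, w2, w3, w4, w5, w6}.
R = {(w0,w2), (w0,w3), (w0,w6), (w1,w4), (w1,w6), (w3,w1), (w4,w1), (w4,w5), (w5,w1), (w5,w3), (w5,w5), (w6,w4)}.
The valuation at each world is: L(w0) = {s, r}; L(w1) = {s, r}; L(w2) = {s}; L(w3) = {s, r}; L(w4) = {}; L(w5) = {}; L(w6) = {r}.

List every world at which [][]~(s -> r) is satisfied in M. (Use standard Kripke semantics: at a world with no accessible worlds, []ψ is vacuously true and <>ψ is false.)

w2

Recall that []ψ holds at a world iff ψ holds at every accessible world, and <>ψ holds iff ψ holds at some accessible world.
Let φ = [][]~(s -> r). Evaluate φ at each world:
  w0 (successors {w2, w3, w6}): φ is false.
  w1 (successors {w4, w6}): φ is false.
  w2 (successors ∅): φ is true.
  w3 (successors {w1}): φ is false.
  w4 (successors {w1, w5}): φ is false.
  w5 (successors {w1, w3, w5}): φ is false.
  w6 (successors {w4}): φ is false.
For instance, at w4:
  At w4: [][]~(s -> r) requires []~(s -> r) at every successor {w1, w5}.
    []~(s -> r) fails at w1, so [][]~(s -> r) is false at w4.
      At w1: []~(s -> r) requires ~(s -> r) at every successor {w4, w6}.
        ~(s -> r) fails at w4, so []~(s -> r) is false at w1.
Satisfying worlds: {w2}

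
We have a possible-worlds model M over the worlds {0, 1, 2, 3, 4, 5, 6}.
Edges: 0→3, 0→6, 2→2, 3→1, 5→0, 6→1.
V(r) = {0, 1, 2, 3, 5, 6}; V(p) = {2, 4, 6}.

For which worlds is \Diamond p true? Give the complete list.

Recall that \Diamond ψ holds at a world iff ψ holds at some accessible world.
Let φ = \Diamond p. Evaluate φ at each world:
  0 (successors {3, 6}): φ is true.
  1 (successors ∅): φ is false.
  2 (successors {2}): φ is true.
  3 (successors {1}): φ is false.
  4 (successors ∅): φ is false.
  5 (successors {0}): φ is false.
  6 (successors {1}): φ is false.
For instance, at 3:
  At 3: \Diamond p requires p at some successor in {1}.
    At 1: p is false.
  So \Diamond p is false at 3.
Satisfying worlds: {0, 2}

0, 2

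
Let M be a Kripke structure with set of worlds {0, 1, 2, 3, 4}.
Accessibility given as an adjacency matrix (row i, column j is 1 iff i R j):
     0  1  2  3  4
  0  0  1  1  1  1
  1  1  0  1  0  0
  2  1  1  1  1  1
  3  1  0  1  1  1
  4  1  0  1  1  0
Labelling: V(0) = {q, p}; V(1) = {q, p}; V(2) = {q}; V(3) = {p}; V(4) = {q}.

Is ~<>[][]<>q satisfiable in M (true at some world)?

Let φ = ~<>[][]<>q. Evaluate φ at each world:
  0 (successors {1, 2, 3, 4}): φ is false.
  1 (successors {0, 2}): φ is false.
  2 (successors {0, 1, 2, 3, 4}): φ is false.
  3 (successors {0, 2, 3, 4}): φ is false.
  4 (successors {0, 2, 3}): φ is false.
For instance, at 3:
  At 3: <>[][]<>q is true, so ~<>[][]<>q is false.
    At 3: <>[][]<>q requires [][]<>q at some successor in {0, 2, 3, 4}.
      [][]<>q holds at 0, so <>[][]<>q is true at 3.

No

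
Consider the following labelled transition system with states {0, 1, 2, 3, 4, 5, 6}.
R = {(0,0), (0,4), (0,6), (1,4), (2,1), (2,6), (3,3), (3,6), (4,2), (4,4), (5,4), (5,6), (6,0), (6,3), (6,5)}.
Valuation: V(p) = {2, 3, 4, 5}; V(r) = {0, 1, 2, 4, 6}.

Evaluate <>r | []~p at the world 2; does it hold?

Yes

At 2: <>r is true, []~p is true, so <>r | []~p is true.
  At 2: <>r requires r at some successor in {1, 6}.
    r holds at 1, so <>r is true at 2.
  At 2: []~p requires ~p at every successor {1, 6}.
    At 1: ~p is true.
    At 6: ~p is true.
  So []~p is true at 2.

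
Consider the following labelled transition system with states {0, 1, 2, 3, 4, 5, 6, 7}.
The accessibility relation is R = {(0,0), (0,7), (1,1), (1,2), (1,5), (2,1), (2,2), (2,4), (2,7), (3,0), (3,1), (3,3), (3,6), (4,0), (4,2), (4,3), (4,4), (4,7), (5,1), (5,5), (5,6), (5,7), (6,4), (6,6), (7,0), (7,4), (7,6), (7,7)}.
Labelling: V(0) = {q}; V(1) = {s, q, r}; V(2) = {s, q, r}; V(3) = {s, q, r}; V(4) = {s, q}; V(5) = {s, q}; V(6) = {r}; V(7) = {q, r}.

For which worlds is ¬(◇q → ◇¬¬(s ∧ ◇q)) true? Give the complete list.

0

Let φ = ¬(◇q → ◇¬¬(s ∧ ◇q)). Evaluate φ at each world:
  0 (successors {0, 7}): φ is true.
  1 (successors {1, 2, 5}): φ is false.
  2 (successors {1, 2, 4, 7}): φ is false.
  3 (successors {0, 1, 3, 6}): φ is false.
  4 (successors {0, 2, 3, 4, 7}): φ is false.
  5 (successors {1, 5, 6, 7}): φ is false.
  6 (successors {4, 6}): φ is false.
  7 (successors {0, 4, 6, 7}): φ is false.
For instance, at 4:
  At 4: ◇q → ◇¬¬(s ∧ ◇q) is true, so ¬(◇q → ◇¬¬(s ∧ ◇q)) is false.
    At 4: ◇q is true, ◇¬¬(s ∧ ◇q) is true, so ◇q → ◇¬¬(s ∧ ◇q) is true.
      At 4: ◇q requires q at some successor in {0, 2, 3, 4, 7}.
        q holds at 0, so ◇q is true at 4.
      At 4: ◇¬¬(s ∧ ◇q) requires ¬¬(s ∧ ◇q) at some successor in {0, 2, 3, 4, 7}.
        ¬¬(s ∧ ◇q) holds at 2, so ◇¬¬(s ∧ ◇q) is true at 4.
Satisfying worlds: {0}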